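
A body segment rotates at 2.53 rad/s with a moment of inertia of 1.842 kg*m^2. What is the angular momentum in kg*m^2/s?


L = I * omega
L = 1.842 * 2.53
L = 4.6603


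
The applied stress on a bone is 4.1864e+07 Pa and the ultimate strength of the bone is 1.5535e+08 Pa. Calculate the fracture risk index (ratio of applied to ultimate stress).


FRI = applied / ultimate
FRI = 4.1864e+07 / 1.5535e+08
FRI = 0.2695


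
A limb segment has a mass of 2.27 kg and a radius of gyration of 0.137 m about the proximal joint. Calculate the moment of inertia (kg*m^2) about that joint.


I = m * k^2
I = 2.27 * 0.137^2
k^2 = 0.0188
I = 0.0426


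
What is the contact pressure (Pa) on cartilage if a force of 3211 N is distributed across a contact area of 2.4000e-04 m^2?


P = F / A
P = 3211 / 2.4000e-04
P = 1.3379e+07


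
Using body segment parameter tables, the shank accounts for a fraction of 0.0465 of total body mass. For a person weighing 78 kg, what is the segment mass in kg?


m_segment = body_mass * fraction
m_segment = 78 * 0.0465
m_segment = 3.6270


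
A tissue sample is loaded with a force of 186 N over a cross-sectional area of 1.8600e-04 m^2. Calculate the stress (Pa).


stress = F / A
stress = 186 / 1.8600e-04
stress = 1000000.0000


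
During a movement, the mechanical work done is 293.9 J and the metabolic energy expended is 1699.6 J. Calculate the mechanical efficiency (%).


eta = (W_mech / E_meta) * 100
eta = (293.9 / 1699.6) * 100
ratio = 0.1729
eta = 17.2923


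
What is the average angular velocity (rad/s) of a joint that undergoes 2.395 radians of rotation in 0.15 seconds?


omega = delta_theta / delta_t
omega = 2.395 / 0.15
omega = 15.9667


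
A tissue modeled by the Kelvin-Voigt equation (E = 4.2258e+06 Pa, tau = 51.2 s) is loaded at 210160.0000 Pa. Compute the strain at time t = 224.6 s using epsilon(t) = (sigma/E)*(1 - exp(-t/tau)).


epsilon(t) = (sigma/E) * (1 - exp(-t/tau))
sigma/E = 210160.0000 / 4.2258e+06 = 0.0497
exp(-t/tau) = exp(-224.6 / 51.2) = 0.0124
epsilon = 0.0497 * (1 - 0.0124)
epsilon = 0.0491


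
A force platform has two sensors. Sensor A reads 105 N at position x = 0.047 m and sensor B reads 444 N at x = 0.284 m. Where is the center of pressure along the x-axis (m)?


COP_x = (F1*x1 + F2*x2) / (F1 + F2)
COP_x = (105*0.047 + 444*0.284) / (105 + 444)
Numerator = 131.0310
Denominator = 549
COP_x = 0.2387


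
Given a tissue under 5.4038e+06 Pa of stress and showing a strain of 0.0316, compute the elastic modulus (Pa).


E = stress / strain
E = 5.4038e+06 / 0.0316
E = 1.7101e+08


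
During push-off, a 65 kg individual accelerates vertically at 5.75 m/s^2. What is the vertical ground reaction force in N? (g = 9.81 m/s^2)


GRF = m * (g + a)
GRF = 65 * (9.81 + 5.75)
GRF = 65 * 15.5600
GRF = 1011.4000


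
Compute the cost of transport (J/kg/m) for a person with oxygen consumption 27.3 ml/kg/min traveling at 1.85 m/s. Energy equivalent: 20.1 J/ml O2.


Power per kg = VO2 * 20.1 / 60
Power per kg = 27.3 * 20.1 / 60 = 9.1455 W/kg
Cost = power_per_kg / speed
Cost = 9.1455 / 1.85
Cost = 4.9435


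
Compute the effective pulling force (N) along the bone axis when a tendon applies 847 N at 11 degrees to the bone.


F_eff = F_tendon * cos(theta)
theta = 11 deg = 0.1920 rad
cos(theta) = 0.9816
F_eff = 847 * 0.9816
F_eff = 831.4382


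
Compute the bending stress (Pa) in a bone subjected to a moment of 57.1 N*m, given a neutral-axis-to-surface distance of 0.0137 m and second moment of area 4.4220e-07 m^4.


sigma = M * c / I
sigma = 57.1 * 0.0137 / 4.4220e-07
M * c = 0.7823
sigma = 1.7690e+06


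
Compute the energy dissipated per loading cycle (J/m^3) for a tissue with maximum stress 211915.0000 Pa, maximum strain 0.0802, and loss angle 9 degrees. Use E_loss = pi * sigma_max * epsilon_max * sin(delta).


E_loss = pi * sigma_max * epsilon_max * sin(delta)
delta = 9 deg = 0.1571 rad
sin(delta) = 0.1564
E_loss = pi * 211915.0000 * 0.0802 * 0.1564
E_loss = 8352.5365


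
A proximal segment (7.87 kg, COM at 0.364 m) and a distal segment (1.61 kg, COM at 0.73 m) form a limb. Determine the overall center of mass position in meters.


COM = (m1*x1 + m2*x2) / (m1 + m2)
COM = (7.87*0.364 + 1.61*0.73) / (7.87 + 1.61)
Numerator = 4.0400
Denominator = 9.4800
COM = 0.4262


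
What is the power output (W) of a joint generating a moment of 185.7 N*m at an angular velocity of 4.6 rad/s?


P = M * omega
P = 185.7 * 4.6
P = 854.2200


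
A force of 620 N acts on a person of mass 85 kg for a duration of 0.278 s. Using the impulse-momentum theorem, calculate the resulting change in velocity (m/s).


J = F * dt = 620 * 0.278 = 172.3600 N*s
delta_v = J / m
delta_v = 172.3600 / 85
delta_v = 2.0278


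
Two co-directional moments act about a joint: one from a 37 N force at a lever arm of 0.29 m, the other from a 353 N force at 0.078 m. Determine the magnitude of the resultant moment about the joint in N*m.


M = F1 * d1 + F2 * d2
M = 37 * 0.29 + 353 * 0.078
M = 10.7300 + 27.5340
M = 38.2640


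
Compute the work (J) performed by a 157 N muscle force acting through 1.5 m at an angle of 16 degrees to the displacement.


W = F * d * cos(theta)
theta = 16 deg = 0.2793 rad
cos(theta) = 0.9613
W = 157 * 1.5 * 0.9613
W = 226.3771


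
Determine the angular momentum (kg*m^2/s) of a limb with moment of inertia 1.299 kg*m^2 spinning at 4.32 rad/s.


L = I * omega
L = 1.299 * 4.32
L = 5.6117


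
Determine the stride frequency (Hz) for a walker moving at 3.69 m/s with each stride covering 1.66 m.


f = v / stride_length
f = 3.69 / 1.66
f = 2.2229


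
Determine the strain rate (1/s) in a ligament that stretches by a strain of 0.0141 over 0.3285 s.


strain_rate = delta_strain / delta_t
strain_rate = 0.0141 / 0.3285
strain_rate = 0.0429


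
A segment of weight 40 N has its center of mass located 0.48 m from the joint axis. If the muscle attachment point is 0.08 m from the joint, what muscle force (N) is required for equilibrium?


F_muscle = W * d_load / d_muscle
F_muscle = 40 * 0.48 / 0.08
Numerator = 19.2000
F_muscle = 240.0000


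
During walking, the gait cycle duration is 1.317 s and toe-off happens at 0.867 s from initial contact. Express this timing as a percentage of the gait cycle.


pct = (event_time / cycle_time) * 100
pct = (0.867 / 1.317) * 100
ratio = 0.6583
pct = 65.8314


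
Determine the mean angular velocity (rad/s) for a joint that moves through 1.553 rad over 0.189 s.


omega = delta_theta / delta_t
omega = 1.553 / 0.189
omega = 8.2169


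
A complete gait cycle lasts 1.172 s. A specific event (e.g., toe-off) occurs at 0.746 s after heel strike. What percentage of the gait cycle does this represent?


pct = (event_time / cycle_time) * 100
pct = (0.746 / 1.172) * 100
ratio = 0.6365
pct = 63.6519


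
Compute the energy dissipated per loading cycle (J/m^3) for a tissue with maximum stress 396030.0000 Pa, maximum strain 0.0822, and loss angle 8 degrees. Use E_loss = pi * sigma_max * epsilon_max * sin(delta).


E_loss = pi * sigma_max * epsilon_max * sin(delta)
delta = 8 deg = 0.1396 rad
sin(delta) = 0.1392
E_loss = pi * 396030.0000 * 0.0822 * 0.1392
E_loss = 14233.2829


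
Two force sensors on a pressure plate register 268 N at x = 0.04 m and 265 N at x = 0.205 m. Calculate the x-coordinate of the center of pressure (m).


COP_x = (F1*x1 + F2*x2) / (F1 + F2)
COP_x = (268*0.04 + 265*0.205) / (268 + 265)
Numerator = 65.0450
Denominator = 533
COP_x = 0.1220


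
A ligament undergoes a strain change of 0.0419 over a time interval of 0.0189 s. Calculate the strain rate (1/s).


strain_rate = delta_strain / delta_t
strain_rate = 0.0419 / 0.0189
strain_rate = 2.2169


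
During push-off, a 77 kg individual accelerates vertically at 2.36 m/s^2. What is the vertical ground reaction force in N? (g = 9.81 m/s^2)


GRF = m * (g + a)
GRF = 77 * (9.81 + 2.36)
GRF = 77 * 12.1700
GRF = 937.0900


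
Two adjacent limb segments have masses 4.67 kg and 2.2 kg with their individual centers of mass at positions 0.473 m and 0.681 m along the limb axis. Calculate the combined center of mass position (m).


COM = (m1*x1 + m2*x2) / (m1 + m2)
COM = (4.67*0.473 + 2.2*0.681) / (4.67 + 2.2)
Numerator = 3.7071
Denominator = 6.8700
COM = 0.5396


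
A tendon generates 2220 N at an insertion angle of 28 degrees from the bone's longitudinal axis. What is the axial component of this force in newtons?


F_eff = F_tendon * cos(theta)
theta = 28 deg = 0.4887 rad
cos(theta) = 0.8829
F_eff = 2220 * 0.8829
F_eff = 1960.1437


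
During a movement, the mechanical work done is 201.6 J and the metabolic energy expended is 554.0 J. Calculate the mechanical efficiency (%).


eta = (W_mech / E_meta) * 100
eta = (201.6 / 554.0) * 100
ratio = 0.3639
eta = 36.3899


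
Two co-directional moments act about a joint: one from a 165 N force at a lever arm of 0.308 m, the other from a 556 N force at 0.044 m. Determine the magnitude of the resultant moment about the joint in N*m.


M = F1 * d1 + F2 * d2
M = 165 * 0.308 + 556 * 0.044
M = 50.8200 + 24.4640
M = 75.2840


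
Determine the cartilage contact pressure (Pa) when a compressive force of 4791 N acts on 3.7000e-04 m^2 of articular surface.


P = F / A
P = 4791 / 3.7000e-04
P = 1.2949e+07


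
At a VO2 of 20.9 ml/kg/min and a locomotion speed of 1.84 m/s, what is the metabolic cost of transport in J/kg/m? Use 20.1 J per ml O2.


Power per kg = VO2 * 20.1 / 60
Power per kg = 20.9 * 20.1 / 60 = 7.0015 W/kg
Cost = power_per_kg / speed
Cost = 7.0015 / 1.84
Cost = 3.8052


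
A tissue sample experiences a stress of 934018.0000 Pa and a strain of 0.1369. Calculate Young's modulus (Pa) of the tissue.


E = stress / strain
E = 934018.0000 / 0.1369
E = 6.8226e+06


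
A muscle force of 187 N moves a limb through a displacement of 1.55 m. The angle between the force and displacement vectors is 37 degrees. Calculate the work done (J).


W = F * d * cos(theta)
theta = 37 deg = 0.6458 rad
cos(theta) = 0.7986
W = 187 * 1.55 * 0.7986
W = 231.4845


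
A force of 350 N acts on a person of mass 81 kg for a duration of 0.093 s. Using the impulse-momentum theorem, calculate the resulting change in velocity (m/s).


J = F * dt = 350 * 0.093 = 32.5500 N*s
delta_v = J / m
delta_v = 32.5500 / 81
delta_v = 0.4019


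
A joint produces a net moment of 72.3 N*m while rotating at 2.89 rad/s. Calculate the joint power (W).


P = M * omega
P = 72.3 * 2.89
P = 208.9470


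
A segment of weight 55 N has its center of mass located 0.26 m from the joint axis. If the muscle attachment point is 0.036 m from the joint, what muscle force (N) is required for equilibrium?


F_muscle = W * d_load / d_muscle
F_muscle = 55 * 0.26 / 0.036
Numerator = 14.3000
F_muscle = 397.2222


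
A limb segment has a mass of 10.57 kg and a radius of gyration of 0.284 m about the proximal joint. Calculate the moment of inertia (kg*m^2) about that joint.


I = m * k^2
I = 10.57 * 0.284^2
k^2 = 0.0807
I = 0.8525


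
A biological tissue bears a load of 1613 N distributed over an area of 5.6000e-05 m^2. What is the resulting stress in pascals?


stress = F / A
stress = 1613 / 5.6000e-05
stress = 2.8804e+07


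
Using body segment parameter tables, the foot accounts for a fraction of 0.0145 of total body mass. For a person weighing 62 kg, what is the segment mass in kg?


m_segment = body_mass * fraction
m_segment = 62 * 0.0145
m_segment = 0.8990


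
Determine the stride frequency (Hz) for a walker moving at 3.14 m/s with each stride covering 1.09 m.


f = v / stride_length
f = 3.14 / 1.09
f = 2.8807


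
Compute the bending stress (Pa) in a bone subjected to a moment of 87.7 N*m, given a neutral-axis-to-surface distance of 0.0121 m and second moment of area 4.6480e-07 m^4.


sigma = M * c / I
sigma = 87.7 * 0.0121 / 4.6480e-07
M * c = 1.0612
sigma = 2.2831e+06


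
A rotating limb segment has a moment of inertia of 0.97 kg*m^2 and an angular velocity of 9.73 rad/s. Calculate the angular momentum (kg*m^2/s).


L = I * omega
L = 0.97 * 9.73
L = 9.4381


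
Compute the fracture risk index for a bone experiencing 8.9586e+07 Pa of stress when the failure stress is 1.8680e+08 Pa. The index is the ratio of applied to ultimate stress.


FRI = applied / ultimate
FRI = 8.9586e+07 / 1.8680e+08
FRI = 0.4796


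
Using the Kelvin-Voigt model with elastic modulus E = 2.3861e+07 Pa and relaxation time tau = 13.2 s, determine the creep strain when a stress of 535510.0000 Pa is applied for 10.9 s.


epsilon(t) = (sigma/E) * (1 - exp(-t/tau))
sigma/E = 535510.0000 / 2.3861e+07 = 0.0224
exp(-t/tau) = exp(-10.9 / 13.2) = 0.4379
epsilon = 0.0224 * (1 - 0.4379)
epsilon = 0.0126


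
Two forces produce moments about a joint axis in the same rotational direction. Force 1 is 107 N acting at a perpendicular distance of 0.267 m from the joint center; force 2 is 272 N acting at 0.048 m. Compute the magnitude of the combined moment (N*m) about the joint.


M = F1 * d1 + F2 * d2
M = 107 * 0.267 + 272 * 0.048
M = 28.5690 + 13.0560
M = 41.6250


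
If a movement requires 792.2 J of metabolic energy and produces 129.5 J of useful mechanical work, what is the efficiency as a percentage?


eta = (W_mech / E_meta) * 100
eta = (129.5 / 792.2) * 100
ratio = 0.1635
eta = 16.3469


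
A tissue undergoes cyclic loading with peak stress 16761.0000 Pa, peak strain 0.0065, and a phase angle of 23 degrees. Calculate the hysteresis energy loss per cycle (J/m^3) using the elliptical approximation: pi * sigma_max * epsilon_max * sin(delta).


E_loss = pi * sigma_max * epsilon_max * sin(delta)
delta = 23 deg = 0.4014 rad
sin(delta) = 0.3907
E_loss = pi * 16761.0000 * 0.0065 * 0.3907
E_loss = 133.7338


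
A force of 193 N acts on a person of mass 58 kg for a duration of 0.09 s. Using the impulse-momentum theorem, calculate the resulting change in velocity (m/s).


J = F * dt = 193 * 0.09 = 17.3700 N*s
delta_v = J / m
delta_v = 17.3700 / 58
delta_v = 0.2995


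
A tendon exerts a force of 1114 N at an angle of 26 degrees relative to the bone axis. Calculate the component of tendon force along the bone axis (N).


F_eff = F_tendon * cos(theta)
theta = 26 deg = 0.4538 rad
cos(theta) = 0.8988
F_eff = 1114 * 0.8988
F_eff = 1001.2566


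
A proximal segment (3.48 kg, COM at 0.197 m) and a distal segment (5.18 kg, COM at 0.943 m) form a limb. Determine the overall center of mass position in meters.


COM = (m1*x1 + m2*x2) / (m1 + m2)
COM = (3.48*0.197 + 5.18*0.943) / (3.48 + 5.18)
Numerator = 5.5703
Denominator = 8.6600
COM = 0.6432


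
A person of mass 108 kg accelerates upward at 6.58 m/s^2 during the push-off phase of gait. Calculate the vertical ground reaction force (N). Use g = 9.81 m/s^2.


GRF = m * (g + a)
GRF = 108 * (9.81 + 6.58)
GRF = 108 * 16.3900
GRF = 1770.1200


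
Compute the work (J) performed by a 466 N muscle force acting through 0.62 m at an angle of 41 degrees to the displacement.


W = F * d * cos(theta)
theta = 41 deg = 0.7156 rad
cos(theta) = 0.7547
W = 466 * 0.62 * 0.7547
W = 218.0507


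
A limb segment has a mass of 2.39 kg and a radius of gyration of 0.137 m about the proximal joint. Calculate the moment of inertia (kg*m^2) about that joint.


I = m * k^2
I = 2.39 * 0.137^2
k^2 = 0.0188
I = 0.0449


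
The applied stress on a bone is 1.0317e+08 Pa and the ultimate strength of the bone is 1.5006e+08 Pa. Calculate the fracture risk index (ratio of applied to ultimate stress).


FRI = applied / ultimate
FRI = 1.0317e+08 / 1.5006e+08
FRI = 0.6875


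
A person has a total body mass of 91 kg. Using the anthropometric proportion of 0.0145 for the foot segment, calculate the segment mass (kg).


m_segment = body_mass * fraction
m_segment = 91 * 0.0145
m_segment = 1.3195


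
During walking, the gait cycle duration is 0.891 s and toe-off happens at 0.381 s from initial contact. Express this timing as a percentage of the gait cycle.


pct = (event_time / cycle_time) * 100
pct = (0.381 / 0.891) * 100
ratio = 0.4276
pct = 42.7609


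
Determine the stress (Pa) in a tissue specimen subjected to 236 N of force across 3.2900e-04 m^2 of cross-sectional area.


stress = F / A
stress = 236 / 3.2900e-04
stress = 717325.2280


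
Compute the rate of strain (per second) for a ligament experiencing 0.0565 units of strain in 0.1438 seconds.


strain_rate = delta_strain / delta_t
strain_rate = 0.0565 / 0.1438
strain_rate = 0.3929


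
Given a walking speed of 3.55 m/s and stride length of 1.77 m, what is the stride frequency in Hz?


f = v / stride_length
f = 3.55 / 1.77
f = 2.0056


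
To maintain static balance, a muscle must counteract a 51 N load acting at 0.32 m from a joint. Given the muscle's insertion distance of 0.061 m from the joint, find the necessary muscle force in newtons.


F_muscle = W * d_load / d_muscle
F_muscle = 51 * 0.32 / 0.061
Numerator = 16.3200
F_muscle = 267.5410


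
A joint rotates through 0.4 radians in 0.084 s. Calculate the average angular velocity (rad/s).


omega = delta_theta / delta_t
omega = 0.4 / 0.084
omega = 4.7619


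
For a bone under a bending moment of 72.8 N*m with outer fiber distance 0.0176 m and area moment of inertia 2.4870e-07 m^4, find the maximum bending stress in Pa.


sigma = M * c / I
sigma = 72.8 * 0.0176 / 2.4870e-07
M * c = 1.2813
sigma = 5.1519e+06


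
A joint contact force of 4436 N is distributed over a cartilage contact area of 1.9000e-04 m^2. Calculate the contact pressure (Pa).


P = F / A
P = 4436 / 1.9000e-04
P = 2.3347e+07


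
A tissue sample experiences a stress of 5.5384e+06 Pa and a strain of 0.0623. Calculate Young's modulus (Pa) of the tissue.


E = stress / strain
E = 5.5384e+06 / 0.0623
E = 8.8899e+07


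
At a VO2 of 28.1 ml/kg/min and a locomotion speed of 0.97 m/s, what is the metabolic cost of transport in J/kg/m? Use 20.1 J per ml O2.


Power per kg = VO2 * 20.1 / 60
Power per kg = 28.1 * 20.1 / 60 = 9.4135 W/kg
Cost = power_per_kg / speed
Cost = 9.4135 / 0.97
Cost = 9.7046


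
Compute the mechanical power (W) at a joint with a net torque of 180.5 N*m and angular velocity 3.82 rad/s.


P = M * omega
P = 180.5 * 3.82
P = 689.5100


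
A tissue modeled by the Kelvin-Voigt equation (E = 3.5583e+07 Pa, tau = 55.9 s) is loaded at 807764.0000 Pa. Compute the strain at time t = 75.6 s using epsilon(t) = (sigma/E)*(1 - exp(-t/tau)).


epsilon(t) = (sigma/E) * (1 - exp(-t/tau))
sigma/E = 807764.0000 / 3.5583e+07 = 0.0227
exp(-t/tau) = exp(-75.6 / 55.9) = 0.2586
epsilon = 0.0227 * (1 - 0.2586)
epsilon = 0.0168


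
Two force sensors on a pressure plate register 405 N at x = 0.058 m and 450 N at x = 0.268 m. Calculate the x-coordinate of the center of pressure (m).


COP_x = (F1*x1 + F2*x2) / (F1 + F2)
COP_x = (405*0.058 + 450*0.268) / (405 + 450)
Numerator = 144.0900
Denominator = 855
COP_x = 0.1685


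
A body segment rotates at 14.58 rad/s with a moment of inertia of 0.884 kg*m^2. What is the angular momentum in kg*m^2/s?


L = I * omega
L = 0.884 * 14.58
L = 12.8887


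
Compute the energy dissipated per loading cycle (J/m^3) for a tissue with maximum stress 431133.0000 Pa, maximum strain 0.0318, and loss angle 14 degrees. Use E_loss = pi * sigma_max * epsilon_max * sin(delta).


E_loss = pi * sigma_max * epsilon_max * sin(delta)
delta = 14 deg = 0.2443 rad
sin(delta) = 0.2419
E_loss = pi * 431133.0000 * 0.0318 * 0.2419
E_loss = 10419.8972


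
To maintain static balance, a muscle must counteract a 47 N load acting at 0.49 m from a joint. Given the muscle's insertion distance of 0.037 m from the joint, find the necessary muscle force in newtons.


F_muscle = W * d_load / d_muscle
F_muscle = 47 * 0.49 / 0.037
Numerator = 23.0300
F_muscle = 622.4324


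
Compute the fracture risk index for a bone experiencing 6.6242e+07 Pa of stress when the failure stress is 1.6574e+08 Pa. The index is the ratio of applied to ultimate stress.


FRI = applied / ultimate
FRI = 6.6242e+07 / 1.6574e+08
FRI = 0.3997


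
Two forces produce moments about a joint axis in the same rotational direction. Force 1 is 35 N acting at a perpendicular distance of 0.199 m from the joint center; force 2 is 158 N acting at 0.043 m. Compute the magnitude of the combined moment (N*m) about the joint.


M = F1 * d1 + F2 * d2
M = 35 * 0.199 + 158 * 0.043
M = 6.9650 + 6.7940
M = 13.7590


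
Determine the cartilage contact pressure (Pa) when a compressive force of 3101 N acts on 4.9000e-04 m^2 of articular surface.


P = F / A
P = 3101 / 4.9000e-04
P = 6.3286e+06


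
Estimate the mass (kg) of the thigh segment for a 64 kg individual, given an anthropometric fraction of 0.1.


m_segment = body_mass * fraction
m_segment = 64 * 0.1
m_segment = 6.4000


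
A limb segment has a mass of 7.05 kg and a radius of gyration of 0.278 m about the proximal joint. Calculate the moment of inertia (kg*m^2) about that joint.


I = m * k^2
I = 7.05 * 0.278^2
k^2 = 0.0773
I = 0.5449


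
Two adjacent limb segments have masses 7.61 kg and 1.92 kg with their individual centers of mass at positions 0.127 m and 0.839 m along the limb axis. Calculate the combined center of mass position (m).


COM = (m1*x1 + m2*x2) / (m1 + m2)
COM = (7.61*0.127 + 1.92*0.839) / (7.61 + 1.92)
Numerator = 2.5774
Denominator = 9.5300
COM = 0.2704


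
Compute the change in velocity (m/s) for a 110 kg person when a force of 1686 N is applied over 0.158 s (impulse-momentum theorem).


J = F * dt = 1686 * 0.158 = 266.3880 N*s
delta_v = J / m
delta_v = 266.3880 / 110
delta_v = 2.4217


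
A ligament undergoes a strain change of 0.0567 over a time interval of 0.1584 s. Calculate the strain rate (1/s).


strain_rate = delta_strain / delta_t
strain_rate = 0.0567 / 0.1584
strain_rate = 0.3580


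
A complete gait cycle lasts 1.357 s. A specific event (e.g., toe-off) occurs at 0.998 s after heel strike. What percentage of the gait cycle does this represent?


pct = (event_time / cycle_time) * 100
pct = (0.998 / 1.357) * 100
ratio = 0.7354
pct = 73.5446


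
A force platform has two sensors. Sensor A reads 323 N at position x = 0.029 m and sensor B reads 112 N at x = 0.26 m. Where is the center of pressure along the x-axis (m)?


COP_x = (F1*x1 + F2*x2) / (F1 + F2)
COP_x = (323*0.029 + 112*0.26) / (323 + 112)
Numerator = 38.4870
Denominator = 435
COP_x = 0.0885


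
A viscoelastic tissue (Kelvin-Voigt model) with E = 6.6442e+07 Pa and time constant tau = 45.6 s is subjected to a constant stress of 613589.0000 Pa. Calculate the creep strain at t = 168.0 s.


epsilon(t) = (sigma/E) * (1 - exp(-t/tau))
sigma/E = 613589.0000 / 6.6442e+07 = 0.0092
exp(-t/tau) = exp(-168.0 / 45.6) = 0.0251
epsilon = 0.0092 * (1 - 0.0251)
epsilon = 0.0090


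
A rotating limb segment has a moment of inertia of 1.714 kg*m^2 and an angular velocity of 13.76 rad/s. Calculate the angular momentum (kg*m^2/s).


L = I * omega
L = 1.714 * 13.76
L = 23.5846


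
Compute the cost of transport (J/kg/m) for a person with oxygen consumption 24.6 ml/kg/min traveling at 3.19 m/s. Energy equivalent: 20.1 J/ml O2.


Power per kg = VO2 * 20.1 / 60
Power per kg = 24.6 * 20.1 / 60 = 8.2410 W/kg
Cost = power_per_kg / speed
Cost = 8.2410 / 3.19
Cost = 2.5834


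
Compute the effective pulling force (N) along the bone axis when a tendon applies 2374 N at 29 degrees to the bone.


F_eff = F_tendon * cos(theta)
theta = 29 deg = 0.5061 rad
cos(theta) = 0.8746
F_eff = 2374 * 0.8746
F_eff = 2076.3472


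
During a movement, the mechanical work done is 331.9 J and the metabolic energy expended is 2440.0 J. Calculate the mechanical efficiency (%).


eta = (W_mech / E_meta) * 100
eta = (331.9 / 2440.0) * 100
ratio = 0.1360
eta = 13.6025


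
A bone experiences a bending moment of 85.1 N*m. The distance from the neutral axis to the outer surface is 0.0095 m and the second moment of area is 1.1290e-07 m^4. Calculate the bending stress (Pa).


sigma = M * c / I
sigma = 85.1 * 0.0095 / 1.1290e-07
M * c = 0.8084
sigma = 7.1608e+06


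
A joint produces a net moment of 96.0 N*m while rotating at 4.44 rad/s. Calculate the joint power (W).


P = M * omega
P = 96.0 * 4.44
P = 426.2400


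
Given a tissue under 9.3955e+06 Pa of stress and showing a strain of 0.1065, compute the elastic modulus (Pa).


E = stress / strain
E = 9.3955e+06 / 0.1065
E = 8.8221e+07


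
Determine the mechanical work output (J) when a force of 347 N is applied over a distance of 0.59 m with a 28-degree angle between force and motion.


W = F * d * cos(theta)
theta = 28 deg = 0.4887 rad
cos(theta) = 0.8829
W = 347 * 0.59 * 0.8829
W = 180.7659


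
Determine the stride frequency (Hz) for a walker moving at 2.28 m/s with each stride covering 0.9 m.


f = v / stride_length
f = 2.28 / 0.9
f = 2.5333


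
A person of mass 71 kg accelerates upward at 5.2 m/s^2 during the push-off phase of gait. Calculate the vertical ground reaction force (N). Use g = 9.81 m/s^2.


GRF = m * (g + a)
GRF = 71 * (9.81 + 5.2)
GRF = 71 * 15.0100
GRF = 1065.7100


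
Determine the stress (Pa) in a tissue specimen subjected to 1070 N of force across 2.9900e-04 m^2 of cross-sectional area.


stress = F / A
stress = 1070 / 2.9900e-04
stress = 3.5786e+06


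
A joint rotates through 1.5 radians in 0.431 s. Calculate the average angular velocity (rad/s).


omega = delta_theta / delta_t
omega = 1.5 / 0.431
omega = 3.4803


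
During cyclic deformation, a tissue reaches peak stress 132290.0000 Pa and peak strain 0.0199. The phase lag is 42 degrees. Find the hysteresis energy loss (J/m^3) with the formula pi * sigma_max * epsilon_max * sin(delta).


E_loss = pi * sigma_max * epsilon_max * sin(delta)
delta = 42 deg = 0.7330 rad
sin(delta) = 0.6691
E_loss = pi * 132290.0000 * 0.0199 * 0.6691
E_loss = 5534.0217


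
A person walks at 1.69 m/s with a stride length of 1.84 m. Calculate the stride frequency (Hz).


f = v / stride_length
f = 1.69 / 1.84
f = 0.9185


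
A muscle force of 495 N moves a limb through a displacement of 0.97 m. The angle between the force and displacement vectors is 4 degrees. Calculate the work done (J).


W = F * d * cos(theta)
theta = 4 deg = 0.0698 rad
cos(theta) = 0.9976
W = 495 * 0.97 * 0.9976
W = 478.9804


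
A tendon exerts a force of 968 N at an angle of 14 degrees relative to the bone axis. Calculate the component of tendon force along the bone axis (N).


F_eff = F_tendon * cos(theta)
theta = 14 deg = 0.2443 rad
cos(theta) = 0.9703
F_eff = 968 * 0.9703
F_eff = 939.2463


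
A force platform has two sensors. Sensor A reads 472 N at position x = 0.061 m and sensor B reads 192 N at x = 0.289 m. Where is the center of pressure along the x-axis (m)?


COP_x = (F1*x1 + F2*x2) / (F1 + F2)
COP_x = (472*0.061 + 192*0.289) / (472 + 192)
Numerator = 84.2800
Denominator = 664
COP_x = 0.1269


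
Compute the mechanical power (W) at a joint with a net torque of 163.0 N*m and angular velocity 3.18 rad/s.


P = M * omega
P = 163.0 * 3.18
P = 518.3400


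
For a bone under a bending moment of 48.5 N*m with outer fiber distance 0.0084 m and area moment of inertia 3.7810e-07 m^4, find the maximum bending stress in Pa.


sigma = M * c / I
sigma = 48.5 * 0.0084 / 3.7810e-07
M * c = 0.4074
sigma = 1.0775e+06


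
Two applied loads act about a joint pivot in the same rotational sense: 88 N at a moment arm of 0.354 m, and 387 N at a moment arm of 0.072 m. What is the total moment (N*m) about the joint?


M = F1 * d1 + F2 * d2
M = 88 * 0.354 + 387 * 0.072
M = 31.1520 + 27.8640
M = 59.0160


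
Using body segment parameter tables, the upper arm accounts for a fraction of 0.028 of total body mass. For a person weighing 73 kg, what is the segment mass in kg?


m_segment = body_mass * fraction
m_segment = 73 * 0.028
m_segment = 2.0440


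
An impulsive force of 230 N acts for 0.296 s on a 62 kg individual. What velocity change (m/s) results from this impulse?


J = F * dt = 230 * 0.296 = 68.0800 N*s
delta_v = J / m
delta_v = 68.0800 / 62
delta_v = 1.0981


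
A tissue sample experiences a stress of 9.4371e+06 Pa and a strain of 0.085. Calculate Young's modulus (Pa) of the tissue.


E = stress / strain
E = 9.4371e+06 / 0.085
E = 1.1102e+08


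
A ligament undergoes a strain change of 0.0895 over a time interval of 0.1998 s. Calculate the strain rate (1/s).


strain_rate = delta_strain / delta_t
strain_rate = 0.0895 / 0.1998
strain_rate = 0.4479


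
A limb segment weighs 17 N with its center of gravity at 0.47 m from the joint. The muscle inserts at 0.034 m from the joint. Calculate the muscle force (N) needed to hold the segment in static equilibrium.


F_muscle = W * d_load / d_muscle
F_muscle = 17 * 0.47 / 0.034
Numerator = 7.9900
F_muscle = 235.0000


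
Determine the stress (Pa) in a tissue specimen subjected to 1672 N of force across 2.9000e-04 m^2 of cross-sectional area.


stress = F / A
stress = 1672 / 2.9000e-04
stress = 5.7655e+06


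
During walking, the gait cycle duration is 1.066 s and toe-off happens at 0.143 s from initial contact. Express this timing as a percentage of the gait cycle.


pct = (event_time / cycle_time) * 100
pct = (0.143 / 1.066) * 100
ratio = 0.1341
pct = 13.4146


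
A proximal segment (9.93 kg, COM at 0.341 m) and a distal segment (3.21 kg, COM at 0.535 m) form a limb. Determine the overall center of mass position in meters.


COM = (m1*x1 + m2*x2) / (m1 + m2)
COM = (9.93*0.341 + 3.21*0.535) / (9.93 + 3.21)
Numerator = 5.1035
Denominator = 13.1400
COM = 0.3884


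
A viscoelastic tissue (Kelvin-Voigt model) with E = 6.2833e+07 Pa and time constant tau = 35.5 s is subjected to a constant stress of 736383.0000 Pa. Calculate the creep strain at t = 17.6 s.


epsilon(t) = (sigma/E) * (1 - exp(-t/tau))
sigma/E = 736383.0000 / 6.2833e+07 = 0.0117
exp(-t/tau) = exp(-17.6 / 35.5) = 0.6091
epsilon = 0.0117 * (1 - 0.6091)
epsilon = 0.0046


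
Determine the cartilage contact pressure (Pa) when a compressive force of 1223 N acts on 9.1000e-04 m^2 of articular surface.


P = F / A
P = 1223 / 9.1000e-04
P = 1.3440e+06


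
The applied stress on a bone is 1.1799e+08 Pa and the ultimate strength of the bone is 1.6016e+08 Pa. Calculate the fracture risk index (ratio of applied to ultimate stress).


FRI = applied / ultimate
FRI = 1.1799e+08 / 1.6016e+08
FRI = 0.7367


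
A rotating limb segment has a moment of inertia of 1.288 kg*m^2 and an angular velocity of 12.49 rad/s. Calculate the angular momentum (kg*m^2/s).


L = I * omega
L = 1.288 * 12.49
L = 16.0871


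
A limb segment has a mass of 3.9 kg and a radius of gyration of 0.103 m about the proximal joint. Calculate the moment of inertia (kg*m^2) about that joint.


I = m * k^2
I = 3.9 * 0.103^2
k^2 = 0.0106
I = 0.0414


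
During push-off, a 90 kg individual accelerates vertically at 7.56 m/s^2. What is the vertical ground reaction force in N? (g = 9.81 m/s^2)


GRF = m * (g + a)
GRF = 90 * (9.81 + 7.56)
GRF = 90 * 17.3700
GRF = 1563.3000


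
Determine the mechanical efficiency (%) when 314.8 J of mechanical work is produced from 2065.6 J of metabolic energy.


eta = (W_mech / E_meta) * 100
eta = (314.8 / 2065.6) * 100
ratio = 0.1524
eta = 15.2401


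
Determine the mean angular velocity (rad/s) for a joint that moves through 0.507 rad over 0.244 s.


omega = delta_theta / delta_t
omega = 0.507 / 0.244
omega = 2.0779


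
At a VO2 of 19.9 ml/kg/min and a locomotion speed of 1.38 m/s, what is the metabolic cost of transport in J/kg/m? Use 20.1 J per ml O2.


Power per kg = VO2 * 20.1 / 60
Power per kg = 19.9 * 20.1 / 60 = 6.6665 W/kg
Cost = power_per_kg / speed
Cost = 6.6665 / 1.38
Cost = 4.8308


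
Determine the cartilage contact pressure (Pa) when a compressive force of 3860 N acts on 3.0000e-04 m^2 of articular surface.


P = F / A
P = 3860 / 3.0000e-04
P = 1.2867e+07


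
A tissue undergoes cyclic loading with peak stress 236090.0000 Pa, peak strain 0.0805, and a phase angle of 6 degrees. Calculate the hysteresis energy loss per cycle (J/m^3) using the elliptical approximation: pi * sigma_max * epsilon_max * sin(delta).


E_loss = pi * sigma_max * epsilon_max * sin(delta)
delta = 6 deg = 0.1047 rad
sin(delta) = 0.1045
E_loss = pi * 236090.0000 * 0.0805 * 0.1045
E_loss = 6241.0536


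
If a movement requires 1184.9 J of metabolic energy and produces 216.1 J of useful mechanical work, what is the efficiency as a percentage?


eta = (W_mech / E_meta) * 100
eta = (216.1 / 1184.9) * 100
ratio = 0.1824
eta = 18.2378


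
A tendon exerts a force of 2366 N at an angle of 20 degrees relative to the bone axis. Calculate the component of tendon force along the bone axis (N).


F_eff = F_tendon * cos(theta)
theta = 20 deg = 0.3491 rad
cos(theta) = 0.9397
F_eff = 2366 * 0.9397
F_eff = 2223.3127


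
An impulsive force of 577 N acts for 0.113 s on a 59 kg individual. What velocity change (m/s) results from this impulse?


J = F * dt = 577 * 0.113 = 65.2010 N*s
delta_v = J / m
delta_v = 65.2010 / 59
delta_v = 1.1051


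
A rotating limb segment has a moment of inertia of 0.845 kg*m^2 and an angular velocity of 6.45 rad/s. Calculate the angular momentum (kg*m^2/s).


L = I * omega
L = 0.845 * 6.45
L = 5.4502


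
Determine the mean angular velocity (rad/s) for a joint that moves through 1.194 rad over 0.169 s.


omega = delta_theta / delta_t
omega = 1.194 / 0.169
omega = 7.0651


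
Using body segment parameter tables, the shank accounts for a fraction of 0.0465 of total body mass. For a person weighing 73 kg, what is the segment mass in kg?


m_segment = body_mass * fraction
m_segment = 73 * 0.0465
m_segment = 3.3945


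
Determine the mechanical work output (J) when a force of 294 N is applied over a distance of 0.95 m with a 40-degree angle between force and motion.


W = F * d * cos(theta)
theta = 40 deg = 0.6981 rad
cos(theta) = 0.7660
W = 294 * 0.95 * 0.7660
W = 213.9562


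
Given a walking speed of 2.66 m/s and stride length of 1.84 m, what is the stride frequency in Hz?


f = v / stride_length
f = 2.66 / 1.84
f = 1.4457


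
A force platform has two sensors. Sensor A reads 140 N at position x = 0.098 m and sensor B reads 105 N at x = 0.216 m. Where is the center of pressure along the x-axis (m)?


COP_x = (F1*x1 + F2*x2) / (F1 + F2)
COP_x = (140*0.098 + 105*0.216) / (140 + 105)
Numerator = 36.4000
Denominator = 245
COP_x = 0.1486


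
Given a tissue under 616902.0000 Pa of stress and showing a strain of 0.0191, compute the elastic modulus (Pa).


E = stress / strain
E = 616902.0000 / 0.0191
E = 3.2299e+07


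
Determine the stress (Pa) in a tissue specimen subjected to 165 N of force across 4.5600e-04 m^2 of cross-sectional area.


stress = F / A
stress = 165 / 4.5600e-04
stress = 361842.1053


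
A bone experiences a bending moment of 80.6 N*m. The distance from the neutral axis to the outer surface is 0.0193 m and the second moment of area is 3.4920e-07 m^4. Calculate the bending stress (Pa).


sigma = M * c / I
sigma = 80.6 * 0.0193 / 3.4920e-07
M * c = 1.5556
sigma = 4.4547e+06


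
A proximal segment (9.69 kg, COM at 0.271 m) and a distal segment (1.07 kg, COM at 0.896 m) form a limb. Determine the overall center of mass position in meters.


COM = (m1*x1 + m2*x2) / (m1 + m2)
COM = (9.69*0.271 + 1.07*0.896) / (9.69 + 1.07)
Numerator = 3.5847
Denominator = 10.7600
COM = 0.3332


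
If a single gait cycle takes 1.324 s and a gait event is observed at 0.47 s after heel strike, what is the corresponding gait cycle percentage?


pct = (event_time / cycle_time) * 100
pct = (0.47 / 1.324) * 100
ratio = 0.3550
pct = 35.4985


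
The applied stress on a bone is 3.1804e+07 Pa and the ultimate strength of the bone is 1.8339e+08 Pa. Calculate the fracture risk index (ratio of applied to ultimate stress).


FRI = applied / ultimate
FRI = 3.1804e+07 / 1.8339e+08
FRI = 0.1734


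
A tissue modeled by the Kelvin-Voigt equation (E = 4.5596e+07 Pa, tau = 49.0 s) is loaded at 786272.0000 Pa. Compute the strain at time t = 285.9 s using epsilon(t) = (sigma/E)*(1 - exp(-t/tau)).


epsilon(t) = (sigma/E) * (1 - exp(-t/tau))
sigma/E = 786272.0000 / 4.5596e+07 = 0.0172
exp(-t/tau) = exp(-285.9 / 49.0) = 0.0029
epsilon = 0.0172 * (1 - 0.0029)
epsilon = 0.0172


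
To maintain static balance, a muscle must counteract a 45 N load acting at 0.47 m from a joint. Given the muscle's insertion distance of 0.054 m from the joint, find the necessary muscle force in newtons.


F_muscle = W * d_load / d_muscle
F_muscle = 45 * 0.47 / 0.054
Numerator = 21.1500
F_muscle = 391.6667


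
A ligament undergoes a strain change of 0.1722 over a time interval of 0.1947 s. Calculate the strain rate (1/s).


strain_rate = delta_strain / delta_t
strain_rate = 0.1722 / 0.1947
strain_rate = 0.8844


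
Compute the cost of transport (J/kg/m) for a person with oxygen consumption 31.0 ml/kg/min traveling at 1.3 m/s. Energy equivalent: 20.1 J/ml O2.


Power per kg = VO2 * 20.1 / 60
Power per kg = 31.0 * 20.1 / 60 = 10.3850 W/kg
Cost = power_per_kg / speed
Cost = 10.3850 / 1.3
Cost = 7.9885


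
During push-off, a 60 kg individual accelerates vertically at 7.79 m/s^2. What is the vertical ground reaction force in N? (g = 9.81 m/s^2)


GRF = m * (g + a)
GRF = 60 * (9.81 + 7.79)
GRF = 60 * 17.6000
GRF = 1056.0000


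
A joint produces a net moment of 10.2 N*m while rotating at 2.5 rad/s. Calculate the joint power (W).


P = M * omega
P = 10.2 * 2.5
P = 25.5000


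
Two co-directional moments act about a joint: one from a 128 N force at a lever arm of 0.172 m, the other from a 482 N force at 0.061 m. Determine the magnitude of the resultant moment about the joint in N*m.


M = F1 * d1 + F2 * d2
M = 128 * 0.172 + 482 * 0.061
M = 22.0160 + 29.4020
M = 51.4180


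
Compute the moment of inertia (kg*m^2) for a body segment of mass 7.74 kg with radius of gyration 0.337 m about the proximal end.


I = m * k^2
I = 7.74 * 0.337^2
k^2 = 0.1136
I = 0.8790


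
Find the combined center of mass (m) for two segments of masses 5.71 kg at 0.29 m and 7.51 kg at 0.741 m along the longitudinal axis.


COM = (m1*x1 + m2*x2) / (m1 + m2)
COM = (5.71*0.29 + 7.51*0.741) / (5.71 + 7.51)
Numerator = 7.2208
Denominator = 13.2200
COM = 0.5462


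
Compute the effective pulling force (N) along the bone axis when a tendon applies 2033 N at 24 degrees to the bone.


F_eff = F_tendon * cos(theta)
theta = 24 deg = 0.4189 rad
cos(theta) = 0.9135
F_eff = 2033 * 0.9135
F_eff = 1857.2379


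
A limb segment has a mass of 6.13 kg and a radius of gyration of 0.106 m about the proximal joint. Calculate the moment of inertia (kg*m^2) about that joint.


I = m * k^2
I = 6.13 * 0.106^2
k^2 = 0.0112
I = 0.0689


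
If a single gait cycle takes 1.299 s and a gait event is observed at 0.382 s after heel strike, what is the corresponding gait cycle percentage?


pct = (event_time / cycle_time) * 100
pct = (0.382 / 1.299) * 100
ratio = 0.2941
pct = 29.4072


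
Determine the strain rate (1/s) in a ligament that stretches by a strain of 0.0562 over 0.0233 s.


strain_rate = delta_strain / delta_t
strain_rate = 0.0562 / 0.0233
strain_rate = 2.4120


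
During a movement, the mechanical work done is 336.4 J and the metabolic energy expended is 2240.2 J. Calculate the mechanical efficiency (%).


eta = (W_mech / E_meta) * 100
eta = (336.4 / 2240.2) * 100
ratio = 0.1502
eta = 15.0165


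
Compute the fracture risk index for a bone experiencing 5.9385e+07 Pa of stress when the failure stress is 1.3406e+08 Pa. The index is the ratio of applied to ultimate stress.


FRI = applied / ultimate
FRI = 5.9385e+07 / 1.3406e+08
FRI = 0.4430
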